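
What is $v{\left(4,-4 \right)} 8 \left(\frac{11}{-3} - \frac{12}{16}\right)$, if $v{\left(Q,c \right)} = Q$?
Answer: $- \frac{424}{3} \approx -141.33$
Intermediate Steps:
$v{\left(4,-4 \right)} 8 \left(\frac{11}{-3} - \frac{12}{16}\right) = 4 \cdot 8 \left(\frac{11}{-3} - \frac{12}{16}\right) = 32 \left(11 \left(- \frac{1}{3}\right) - \frac{3}{4}\right) = 32 \left(- \frac{11}{3} - \frac{3}{4}\right) = 32 \left(- \frac{53}{12}\right) = - \frac{424}{3}$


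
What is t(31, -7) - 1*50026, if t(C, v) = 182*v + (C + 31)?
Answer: -51238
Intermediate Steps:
t(C, v) = 31 + C + 182*v (t(C, v) = 182*v + (31 + C) = 31 + C + 182*v)
t(31, -7) - 1*50026 = (31 + 31 + 182*(-7)) - 1*50026 = (31 + 31 - 1274) - 50026 = -1212 - 50026 = -51238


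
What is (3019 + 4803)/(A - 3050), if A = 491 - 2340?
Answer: -7822/4899 ≈ -1.5967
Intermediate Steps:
A = -1849
(3019 + 4803)/(A - 3050) = (3019 + 4803)/(-1849 - 3050) = 7822/(-4899) = 7822*(-1/4899) = -7822/4899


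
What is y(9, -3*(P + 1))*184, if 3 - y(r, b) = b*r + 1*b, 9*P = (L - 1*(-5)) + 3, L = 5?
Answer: 42136/3 ≈ 14045.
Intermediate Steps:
P = 13/9 (P = ((5 - 1*(-5)) + 3)/9 = ((5 + 5) + 3)/9 = (10 + 3)/9 = (1/9)*13 = 13/9 ≈ 1.4444)
y(r, b) = 3 - b - b*r (y(r, b) = 3 - (b*r + 1*b) = 3 - (b*r + b) = 3 - (b + b*r) = 3 + (-b - b*r) = 3 - b - b*r)
y(9, -3*(P + 1))*184 = (3 - (-3)*(13/9 + 1) - 1*(-3*(13/9 + 1))*9)*184 = (3 - (-3)*22/9 - 1*(-3*22/9)*9)*184 = (3 - 1*(-22/3) - 1*(-22/3)*9)*184 = (3 + 22/3 + 66)*184 = (229/3)*184 = 42136/3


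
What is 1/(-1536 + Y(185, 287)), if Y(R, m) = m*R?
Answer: 1/51559 ≈ 1.9395e-5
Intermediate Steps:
Y(R, m) = R*m
1/(-1536 + Y(185, 287)) = 1/(-1536 + 185*287) = 1/(-1536 + 53095) = 1/51559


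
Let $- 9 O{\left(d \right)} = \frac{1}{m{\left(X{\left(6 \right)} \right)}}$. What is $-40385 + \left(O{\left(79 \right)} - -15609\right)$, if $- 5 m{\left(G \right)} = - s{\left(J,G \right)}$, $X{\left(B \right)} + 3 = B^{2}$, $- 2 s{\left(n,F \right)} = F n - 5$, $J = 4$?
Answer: $- \frac{28318958}{1143} \approx -24776.0$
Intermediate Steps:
$s{\left(n,F \right)} = \frac{5}{2} - \frac{F n}{2}$ ($s{\left(n,F \right)} = - \frac{F n - 5}{2} = - \frac{-5 + F n}{2} = \frac{5}{2} - \frac{F n}{2}$)
$X{\left(B \right)} = -3 + B^{2}$
$m{\left(G \right)} = \frac{1}{2} - \frac{2 G}{5}$ ($m{\left(G \right)} = - \frac{\left(-1\right) \left(\frac{5}{2} - \frac{1}{2} G 4\right)}{5} = - \frac{\left(-1\right) \left(\frac{5}{2} - 2 G\right)}{5} = - \frac{- \frac{5}{2} + 2 G}{5} = \frac{1}{2} - \frac{2 G}{5}$)
$O{\left(d \right)} = \frac{10}{1143}$ ($O{\left(d \right)} = - \frac{1}{9 \left(\frac{1}{2} - \frac{2 \left(-3 + 6^{2}\right)}{5}\right)} = - \frac{1}{9 \left(\frac{1}{2} - \frac{2 \left(-3 + 36\right)}{5}\right)} = - \frac{1}{9 \left(\frac{1}{2} - \frac{66}{5}\right)} = - \frac{1}{9 \left(- \frac{127}{10}\right)} = \left(- \frac{1}{9}\right) \left(- \frac{10}{127}\right) = \frac{10}{1143}$)
$-40385 + \left(O{\left(79 \right)} - -15609\right) = -40385 + \left(\frac{10}{1143} - -15609\right) = -40385 + \left(\frac{10}{1143} + 15609\right) = -40385 + \frac{17841097}{1143} = - \frac{28318958}{1143}$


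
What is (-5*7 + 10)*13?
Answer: -325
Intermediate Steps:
(-5*7 + 10)*13 = (-35 + 10)*13 = -25*13 = -325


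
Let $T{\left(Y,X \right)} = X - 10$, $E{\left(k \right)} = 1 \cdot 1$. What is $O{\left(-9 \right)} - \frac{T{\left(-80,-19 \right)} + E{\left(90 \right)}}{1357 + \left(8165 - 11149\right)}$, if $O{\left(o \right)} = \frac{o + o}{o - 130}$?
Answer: $\frac{25394}{226153} \approx 0.11229$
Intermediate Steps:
$E{\left(k \right)} = 1$
$O{\left(o \right)} = \frac{2 o}{-130 + o}$
$T{\left(Y,X \right)} = -10 + X$ ($T{\left(Y,X \right)} = X - 10 = -10 + X$)
$O{\left(-9 \right)} - \frac{T{\left(-80,-19 \right)} + E{\left(90 \right)}}{1357 + \left(8165 - 11149\right)} = 2 \left(-9\right) \frac{1}{-130 - 9} - \frac{\left(-10 - 19\right) + 1}{1357 + \left(8165 - 11149\right)} = 2 \left(-9\right) \frac{1}{-139} - \frac{-29 + 1}{1357 - 2984} = 2 \left(-9\right) \left(- \frac{1}{139}\right) - - \frac{28}{-1627} = \frac{18}{139} - \left(-28\right) \left(- \frac{1}{1627}\right) = \frac{18}{139} - \frac{28}{1627} = \frac{25394}{226153}$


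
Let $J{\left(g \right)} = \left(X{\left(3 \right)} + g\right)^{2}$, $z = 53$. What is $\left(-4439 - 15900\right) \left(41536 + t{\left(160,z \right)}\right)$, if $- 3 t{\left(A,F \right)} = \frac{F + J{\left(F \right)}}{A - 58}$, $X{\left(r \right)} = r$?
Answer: $- \frac{86148051451}{102} \approx -8.4459 \cdot 10^{8}$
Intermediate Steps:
$J{\left(g \right)} = \left(3 + g\right)^{2}$
$t{\left(A,F \right)} = - \frac{F + \left(3 + F\right)^{2}}{3 \left(-58 + A\right)}$ ($t{\left(A,F \right)} = - \frac{\left(F + \left(3 + F\right)^{2}\right) \frac{1}{A - 58}}{3} = - \frac{\left(F + \left(3 + F\right)^{2}\right) \frac{1}{-58 + A}}{3} = - \frac{\frac{1}{-58 + A} \left(F + \left(3 + F\right)^{2}\right)}{3} = - \frac{F + \left(3 + F\right)^{2}}{3 \left(-58 + A\right)}$)
$\left(-4439 - 15900\right) \left(41536 + t{\left(160,z \right)}\right) = \left(-4439 - 15900\right) \left(41536 + \frac{\left(-1\right) 53 - \left(3 + 53\right)^{2}}{3 \left(-58 + 160\right)}\right) = - 20339 \left(41536 + \frac{-53 - 56^{2}}{3 \cdot 102}\right) = - 20339 \left(41536 + \frac{1}{3} \cdot \frac{1}{102} \left(-53 - 3136\right)\right) = - 20339 \left(41536 + \frac{1}{3} \cdot \frac{1}{102} \left(-3189\right)\right) = - 20339 \left(41536 - \frac{1063}{102}\right) = \left(-20339\right) \frac{4235609}{102} = - \frac{86148051451}{102}$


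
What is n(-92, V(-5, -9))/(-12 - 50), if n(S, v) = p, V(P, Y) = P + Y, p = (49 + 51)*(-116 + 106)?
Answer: 500/31 ≈ 16.129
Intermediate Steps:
p = -1000 (p = 100*(-10) = -1000)
n(S, v) = -1000
n(-92, V(-5, -9))/(-12 - 50) = -1000/(-12 - 50) = -1000/(-62) = -1000*(-1/62) = 500/31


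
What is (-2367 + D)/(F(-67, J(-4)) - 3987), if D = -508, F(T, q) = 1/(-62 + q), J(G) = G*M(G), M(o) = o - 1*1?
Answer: 24150/33491 ≈ 0.72109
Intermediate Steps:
M(o) = -1 + o (M(o) = o - 1 = -1 + o)
J(G) = G*(-1 + G)
(-2367 + D)/(F(-67, J(-4)) - 3987) = (-2367 - 508)/(1/(-62 - 4*(-1 - 4)) - 3987) = -2875/(1/(-62 - 4*(-5)) - 3987) = -2875/(1/(-62 + 20) - 3987) = -2875/(1/(-42) - 3987) = -2875/(-1/42 - 3987) = -2875/(-167455/42) = -2875*(-42/167455) = 24150/33491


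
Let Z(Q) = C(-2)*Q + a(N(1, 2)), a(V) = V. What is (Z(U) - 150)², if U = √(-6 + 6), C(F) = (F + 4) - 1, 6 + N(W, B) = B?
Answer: 23716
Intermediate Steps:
N(W, B) = -6 + B
C(F) = 3 + F (C(F) = (4 + F) - 1 = 3 + F)
U = 0 (U = √0 = 0)
Z(Q) = -4 + Q (Z(Q) = (3 - 2)*Q + (-6 + 2) = 1*Q - 4 = Q - 4 = -4 + Q)
(Z(U) - 150)² = ((-4 + 0) - 150)² = (-4 - 150)² = (-154)² = 23716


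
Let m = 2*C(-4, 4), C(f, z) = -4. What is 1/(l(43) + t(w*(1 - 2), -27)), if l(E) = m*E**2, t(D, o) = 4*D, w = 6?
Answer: -1/14816 ≈ -6.7495e-5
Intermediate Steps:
m = -8 (m = 2*(-4) = -8)
l(E) = -8*E**2
1/(l(43) + t(w*(1 - 2), -27)) = 1/(-8*43**2 + 4*(6*(1 - 2))) = 1/(-8*1849 + 4*(6*(-1))) = 1/(-14792 + 4*(-6)) = 1/(-14792 - 24) = 1/(-14816) = -1/14816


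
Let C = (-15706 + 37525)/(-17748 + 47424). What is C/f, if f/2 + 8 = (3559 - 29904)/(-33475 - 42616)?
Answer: -553409843/11521865272 ≈ -0.048031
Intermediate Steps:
f = -1164766/76091 (f = -16 + 2*((3559 - 29904)/(-33475 - 42616)) = -16 + 2*(-26345/(-76091)) = -16 + 2*(-26345*(-1/76091)) = -16 + 2*(26345/76091) = -16 + 52690/76091 = -1164766/76091 ≈ -15.308)
C = 7273/9892 (C = 21819/29676 = 21819*(1/29676) = 7273/9892 ≈ 0.73524)
C/f = 7273/(9892*(-1164766/76091)) = (7273/9892)*(-76091/1164766) = -553409843/11521865272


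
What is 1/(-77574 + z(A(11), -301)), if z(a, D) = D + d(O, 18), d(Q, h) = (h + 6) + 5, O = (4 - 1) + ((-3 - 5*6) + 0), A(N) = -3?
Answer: -1/77846 ≈ -1.2846e-5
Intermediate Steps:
O = -30 (O = 3 + ((-3 - 30) + 0) = 3 + (-33 + 0) = 3 - 33 = -30)
d(Q, h) = 11 + h (d(Q, h) = (6 + h) + 5 = 11 + h)
z(a, D) = 29 + D (z(a, D) = D + (11 + 18) = D + 29 = 29 + D)
1/(-77574 + z(A(11), -301)) = 1/(-77574 + (29 - 301)) = 1/(-77574 - 272) = 1/(-77846) = -1/77846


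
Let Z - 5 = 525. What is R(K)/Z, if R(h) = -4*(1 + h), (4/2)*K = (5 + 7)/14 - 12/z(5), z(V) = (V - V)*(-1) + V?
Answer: -16/9275 ≈ -0.0017251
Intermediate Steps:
Z = 530 (Z = 5 + 525 = 530)
z(V) = V (z(V) = 0*(-1) + V = 0 + V = V)
K = -27/35 (K = ((5 + 7)/14 - 12/5)/2 = (12*(1/14) - 12*⅕)/2 = (6/7 - 12/5)/2 = (½)*(-54/35) = -27/35 ≈ -0.77143)
R(h) = -4 - 4*h
R(K)/Z = (-4 - 4*(-27/35))/530 = (-4 + 108/35)*(1/530) = -32/35*1/530 = -16/9275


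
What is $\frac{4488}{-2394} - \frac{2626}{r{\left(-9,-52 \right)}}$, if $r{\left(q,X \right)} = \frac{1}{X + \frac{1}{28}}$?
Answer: $\frac{108892159}{798} \approx 1.3646 \cdot 10^{5}$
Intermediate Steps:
$r{\left(q,X \right)} = \frac{1}{\frac{1}{28} + X}$ ($r{\left(q,X \right)} = \frac{1}{X + \frac{1}{28}} = \frac{1}{\frac{1}{28} + X}$)
$\frac{4488}{-2394} - \frac{2626}{r{\left(-9,-52 \right)}} = \frac{4488}{-2394} - \frac{2626}{28 \frac{1}{1 + 28 \left(-52\right)}} = 4488 \left(- \frac{1}{2394}\right) - \frac{2626}{28 \frac{1}{1 - 1456}} = - \frac{748}{399} - \frac{2626}{28 \frac{1}{-1455}} = - \frac{748}{399} - \frac{2626}{28 \left(- \frac{1}{1455}\right)} = - \frac{748}{399} - \frac{2626}{- \frac{28}{1455}} = - \frac{748}{399} - - \frac{1910415}{14} = - \frac{748}{399} + \frac{1910415}{14} = \frac{108892159}{798}$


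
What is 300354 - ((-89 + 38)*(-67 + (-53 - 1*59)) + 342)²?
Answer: -89399487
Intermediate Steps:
300354 - ((-89 + 38)*(-67 + (-53 - 1*59)) + 342)² = 300354 - (-51*(-67 + (-53 - 59)) + 342)² = 300354 - (-51*(-67 - 112) + 342)² = 300354 - (-51*(-179) + 342)² = 300354 - (9129 + 342)² = 300354 - 1*9471² = 300354 - 1*89699841 = 300354 - 89699841 = -89399487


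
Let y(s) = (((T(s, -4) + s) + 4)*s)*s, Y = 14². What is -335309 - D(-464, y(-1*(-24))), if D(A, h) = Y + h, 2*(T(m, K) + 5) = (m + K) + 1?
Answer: -354801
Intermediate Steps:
T(m, K) = -9/2 + K/2 + m/2 (T(m, K) = -5 + ((m + K) + 1)/2 = -5 + ((K + m) + 1)/2 = -5 + (1 + K + m)/2 = -5 + (½ + K/2 + m/2) = -9/2 + K/2 + m/2)
Y = 196
y(s) = s²*(-5/2 + 3*s/2) (y(s) = ((((-9/2 + (½)*(-4) + s/2) + s) + 4)*s)*s = ((((-9/2 - 2 + s/2) + s) + 4)*s)*s = ((((-13/2 + s/2) + s) + 4)*s)*s = (((-13/2 + 3*s/2) + 4)*s)*s = ((-5/2 + 3*s/2)*s)*s = (s*(-5/2 + 3*s/2))*s = s²*(-5/2 + 3*s/2))
D(A, h) = 196 + h
-335309 - D(-464, y(-1*(-24))) = -335309 - (196 + (-1*(-24))²*(-5 + 3*(-1*(-24)))/2) = -335309 - (196 + (½)*24²*(-5 + 3*24)) = -335309 - (196 + (½)*576*(-5 + 72)) = -335309 - (196 + (½)*576*67) = -335309 - (196 + 19296) = -335309 - 1*19492 = -335309 - 19492 = -354801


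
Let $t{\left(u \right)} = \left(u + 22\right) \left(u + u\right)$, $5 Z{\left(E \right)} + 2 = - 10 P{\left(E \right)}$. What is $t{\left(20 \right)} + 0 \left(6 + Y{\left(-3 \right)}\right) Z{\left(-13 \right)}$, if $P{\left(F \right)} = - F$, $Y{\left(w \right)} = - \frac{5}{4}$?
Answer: $1680$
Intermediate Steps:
$Y{\left(w \right)} = - \frac{5}{4}$ ($Y{\left(w \right)} = \left(-5\right) \frac{1}{4} = - \frac{5}{4}$)
$Z{\left(E \right)} = - \frac{2}{5} + 2 E$ ($Z{\left(E \right)} = - \frac{2}{5} + \frac{\left(-10\right) \left(- E\right)}{5} = - \frac{2}{5} + \frac{10 E}{5} = - \frac{2}{5} + 2 E$)
$t{\left(u \right)} = 2 u \left(22 + u\right)$ ($t{\left(u \right)} = \left(22 + u\right) 2 u = 2 u \left(22 + u\right)$)
$t{\left(20 \right)} + 0 \left(6 + Y{\left(-3 \right)}\right) Z{\left(-13 \right)} = 2 \cdot 20 \left(22 + 20\right) + 0 \left(6 - \frac{5}{4}\right) \left(- \frac{2}{5} + 2 \left(-13\right)\right) = 2 \cdot 20 \cdot 42 + 0 \cdot \frac{19}{4} \left(- \frac{2}{5} - 26\right) = 1680 + 0 \left(- \frac{132}{5}\right) = 1680 + 0 = 1680$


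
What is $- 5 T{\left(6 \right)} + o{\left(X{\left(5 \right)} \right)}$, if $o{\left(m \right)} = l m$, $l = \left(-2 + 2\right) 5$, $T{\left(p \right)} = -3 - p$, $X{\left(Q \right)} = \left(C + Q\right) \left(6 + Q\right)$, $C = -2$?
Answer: $45$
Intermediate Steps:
$X{\left(Q \right)} = \left(-2 + Q\right) \left(6 + Q\right)$
$l = 0$ ($l = 0 \cdot 5 = 0$)
$o{\left(m \right)} = 0$ ($o{\left(m \right)} = 0 m = 0$)
$- 5 T{\left(6 \right)} + o{\left(X{\left(5 \right)} \right)} = - 5 \left(-3 - 6\right) + 0 = \left(-5\right) \left(-9\right) + 0 = 45 + 0 = 45$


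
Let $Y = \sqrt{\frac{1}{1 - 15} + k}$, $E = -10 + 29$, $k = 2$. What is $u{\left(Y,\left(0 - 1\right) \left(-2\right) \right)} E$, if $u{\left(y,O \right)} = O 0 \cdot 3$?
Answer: $0$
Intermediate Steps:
$E = 19$
$Y = \frac{3 \sqrt{42}}{14}$ ($Y = \sqrt{\frac{1}{1 - 15} + 2} = \sqrt{\frac{1}{-14} + 2} = \sqrt{- \frac{1}{14} + 2} = \sqrt{\frac{27}{14}} = \frac{3 \sqrt{42}}{14} \approx 1.3887$)
$u{\left(y,O \right)} = 0$ ($u{\left(y,O \right)} = 0 \cdot 3 = 0$)
$u{\left(Y,\left(0 - 1\right) \left(-2\right) \right)} E = 0 \cdot 19 = 0$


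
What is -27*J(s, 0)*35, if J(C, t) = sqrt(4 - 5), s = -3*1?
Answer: -945*I ≈ -945.0*I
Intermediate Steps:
s = -3
J(C, t) = I (J(C, t) = sqrt(-1) = I)
-27*J(s, 0)*35 = -27*I*35 = -945*I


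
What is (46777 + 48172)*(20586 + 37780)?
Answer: 5541793334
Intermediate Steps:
(46777 + 48172)*(20586 + 37780) = 94949*58366 = 5541793334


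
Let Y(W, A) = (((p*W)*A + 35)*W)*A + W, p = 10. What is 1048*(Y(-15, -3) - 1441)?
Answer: 21346712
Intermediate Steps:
Y(W, A) = W + A*W*(35 + 10*A*W) (Y(W, A) = (((10*W)*A + 35)*W)*A + W = ((10*A*W + 35)*W)*A + W = ((35 + 10*A*W)*W)*A + W = (W*(35 + 10*A*W))*A + W = A*W*(35 + 10*A*W) + W = W + A*W*(35 + 10*A*W))
1048*(Y(-15, -3) - 1441) = 1048*(-15*(1 + 35*(-3) + 10*(-15)*(-3)**2) - 1441) = 1048*(-15*(1 - 105 + 10*(-15)*9) - 1441) = 1048*(-15*(1 - 105 - 1350) - 1441) = 1048*(-15*(-1454) - 1441) = 1048*(21810 - 1441) = 1048*20369 = 21346712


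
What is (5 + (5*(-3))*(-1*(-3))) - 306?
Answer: -346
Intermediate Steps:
(5 + (5*(-3))*(-1*(-3))) - 306 = (5 - 15*3) - 306 = (5 - 45) - 306 = -40 - 306 = -346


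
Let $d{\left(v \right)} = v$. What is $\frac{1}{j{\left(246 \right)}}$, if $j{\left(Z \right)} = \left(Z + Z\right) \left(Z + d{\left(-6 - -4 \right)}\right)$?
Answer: $\frac{1}{120048} \approx 8.33 \cdot 10^{-6}$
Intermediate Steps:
$j{\left(Z \right)} = 2 Z \left(-2 + Z\right)$ ($j{\left(Z \right)} = \left(Z + Z\right) \left(Z - 2\right) = 2 Z \left(Z + \left(-6 + 4\right)\right) = 2 Z \left(Z - 2\right) = 2 Z \left(-2 + Z\right)$)
$\frac{1}{j{\left(246 \right)}} = \frac{1}{2 \cdot 246 \left(-2 + 246\right)} = \frac{1}{2 \cdot 246 \cdot 244} = \frac{1}{120048}$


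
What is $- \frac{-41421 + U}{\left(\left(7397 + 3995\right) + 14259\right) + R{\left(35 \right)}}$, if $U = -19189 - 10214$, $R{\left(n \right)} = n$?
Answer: $\frac{11804}{4281} \approx 2.7573$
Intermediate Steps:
$U = -29403$
$- \frac{-41421 + U}{\left(\left(7397 + 3995\right) + 14259\right) + R{\left(35 \right)}} = - \frac{-41421 - 29403}{\left(\left(7397 + 3995\right) + 14259\right) + 35} = - \frac{-70824}{\left(11392 + 14259\right) + 35} = - \frac{-70824}{25651 + 35} = - \frac{-70824}{25686} = \left(-1\right) \left(- \frac{11804}{4281}\right) = \frac{11804}{4281}$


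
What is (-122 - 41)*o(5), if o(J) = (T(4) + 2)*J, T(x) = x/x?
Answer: -2445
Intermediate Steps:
T(x) = 1
o(J) = 3*J (o(J) = (1 + 2)*J = 3*J)
(-122 - 41)*o(5) = (-122 - 41)*(3*5) = -163*15 = -2445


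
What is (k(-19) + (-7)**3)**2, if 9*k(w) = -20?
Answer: 9653449/81 ≈ 1.1918e+5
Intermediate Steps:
k(w) = -20/9 (k(w) = (1/9)*(-20) = -20/9)
(k(-19) + (-7)**3)**2 = (-20/9 + (-7)**3)**2 = (-20/9 - 343)**2 = (-3107/9)**2 = 9653449/81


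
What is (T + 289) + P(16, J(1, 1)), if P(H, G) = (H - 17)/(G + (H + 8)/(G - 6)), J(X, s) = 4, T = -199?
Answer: 721/8 ≈ 90.125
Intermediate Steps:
P(H, G) = (-17 + H)/(G + (8 + H)/(-6 + G))
(T + 289) + P(16, J(1, 1)) = (-199 + 289) + (102 - 17*4 - 6*16 + 4*16)/(8 + 16 + 4² - 6*4) = 90 + (102 - 68 - 96 + 64)/(8 + 16 + 16 - 24) = 90 + 2/16 = 90 + (1/16)*2 = 90 + ⅛ = 721/8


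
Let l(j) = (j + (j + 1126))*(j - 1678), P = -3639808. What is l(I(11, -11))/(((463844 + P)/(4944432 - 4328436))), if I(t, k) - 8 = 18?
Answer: 15773193576/41789 ≈ 3.7745e+5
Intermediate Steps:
I(t, k) = 26 (I(t, k) = 8 + 18 = 26)
l(j) = (-1678 + j)*(1126 + 2*j) (l(j) = (j + (1126 + j))*(-1678 + j) = (1126 + 2*j)*(-1678 + j) = (-1678 + j)*(1126 + 2*j))
l(I(11, -11))/(((463844 + P)/(4944432 - 4328436))) = (-1889428 - 2230*26 + 2*26²)/(((463844 - 3639808)/(4944432 - 4328436))) = (-1889428 - 57980 + 2*676)/((-3175964/615996)) = (-1889428 - 57980 + 1352)/((-3175964*1/615996)) = -1946056/(-793991/153999) = -1946056*(-153999/793991) = 15773193576/41789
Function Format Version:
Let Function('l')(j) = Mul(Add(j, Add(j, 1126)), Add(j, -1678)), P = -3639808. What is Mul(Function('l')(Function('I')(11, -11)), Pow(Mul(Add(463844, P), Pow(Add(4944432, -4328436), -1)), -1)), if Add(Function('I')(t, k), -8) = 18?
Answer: Rational(15773193576, 41789) ≈ 3.7745e+5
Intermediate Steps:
Function('I')(t, k) = 26 (Function('I')(t, k) = Add(8, 18) = 26)
Function('l')(j) = Mul(Add(-1678, j), Add(1126, Mul(2, j))) (Function('l')(j) = Mul(Add(j, Add(1126, j)), Add(-1678, j)) = Mul(Add(1126, Mul(2, j)), Add(-1678, j)) = Mul(Add(-1678, j), Add(1126, Mul(2, j))))
Mul(Function('l')(Function('I')(11, -11)), Pow(Mul(Add(463844, P), Pow(Add(4944432, -4328436), -1)), -1)) = Mul(Add(-1889428, Mul(-2230, 26), Mul(2, Pow(26, 2))), Pow(Mul(Add(463844, -3639808), Pow(Add(4944432, -4328436), -1)), -1)) = Mul(Add(-1889428, -57980, Mul(2, 676)), Pow(Mul(-3175964, Pow(615996, -1)), -1)) = Mul(Add(-1889428, -57980, 1352), Pow(Mul(-3175964, Rational(1, 615996)), -1)) = Mul(-1946056, Pow(Rational(-793991, 153999), -1)) = Mul(-1946056, Rational(-153999, 793991)) = Rational(15773193576, 41789)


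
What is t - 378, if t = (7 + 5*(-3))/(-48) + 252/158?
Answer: -178337/474 ≈ -376.24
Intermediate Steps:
t = 835/474 (t = (7 - 15)*(-1/48) + 252*(1/158) = -8*(-1/48) + 126/79 = ⅙ + 126/79 = 835/474 ≈ 1.7616)
t - 378 = 835/474 - 378 = -178337/474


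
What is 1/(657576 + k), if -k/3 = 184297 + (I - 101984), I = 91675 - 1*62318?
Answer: 1/322566 ≈ 3.1001e-6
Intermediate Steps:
I = 29357 (I = 91675 - 62318 = 29357)
k = -335010 (k = -3*(184297 + (29357 - 101984)) = -3*(184297 - 72627) = -3*111670 = -335010)
1/(657576 + k) = 1/(657576 - 335010) = 1/322566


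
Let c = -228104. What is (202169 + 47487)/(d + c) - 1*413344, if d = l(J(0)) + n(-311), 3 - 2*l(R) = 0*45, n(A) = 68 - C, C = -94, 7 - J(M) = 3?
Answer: -188436175376/455881 ≈ -4.1335e+5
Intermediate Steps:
J(M) = 4 (J(M) = 7 - 1*3 = 7 - 3 = 4)
n(A) = 162 (n(A) = 68 - 1*(-94) = 68 + 94 = 162)
l(R) = 3/2 (l(R) = 3/2 - 0*45 = 3/2 - ½*0 = 3/2 + 0 = 3/2)
d = 327/2 (d = 3/2 + 162 = 327/2 ≈ 163.50)
(202169 + 47487)/(d + c) - 1*413344 = (202169 + 47487)/(327/2 - 228104) - 1*413344 = 249656/(-455881/2) - 413344 = 249656*(-2/455881) - 413344 = -499312/455881 - 413344 = -188436175376/455881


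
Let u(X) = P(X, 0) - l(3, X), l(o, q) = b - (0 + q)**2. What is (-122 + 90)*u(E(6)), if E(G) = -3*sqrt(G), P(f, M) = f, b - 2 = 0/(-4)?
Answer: -1664 + 96*sqrt(6) ≈ -1428.8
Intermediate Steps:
b = 2 (b = 2 + 0/(-4) = 2 + 0*(-1/4) = 2 + 0 = 2)
l(o, q) = 2 - q**2 (l(o, q) = 2 - (0 + q)**2 = 2 - q**2)
u(X) = -2 + X + X**2 (u(X) = X - (2 - X**2) = X + (-2 + X**2) = -2 + X + X**2)
(-122 + 90)*u(E(6)) = (-122 + 90)*(-2 - 3*sqrt(6) + (-3*sqrt(6))**2) = -32*(-2 - 3*sqrt(6) + 54) = -32*(52 - 3*sqrt(6)) = -1664 + 96*sqrt(6)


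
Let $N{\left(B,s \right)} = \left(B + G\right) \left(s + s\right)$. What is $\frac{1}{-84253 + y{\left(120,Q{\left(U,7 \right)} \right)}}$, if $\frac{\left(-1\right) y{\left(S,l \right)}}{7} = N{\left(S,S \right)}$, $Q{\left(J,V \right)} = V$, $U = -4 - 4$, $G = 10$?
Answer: $- \frac{1}{302653} \approx -3.3041 \cdot 10^{-6}$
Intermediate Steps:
$U = -8$ ($U = -4 - 4 = -8$)
$N{\left(B,s \right)} = 2 s \left(10 + B\right)$ ($N{\left(B,s \right)} = \left(B + 10\right) \left(s + s\right) = \left(10 + B\right) 2 s = 2 s \left(10 + B\right)$)
$y{\left(S,l \right)} = - 14 S \left(10 + S\right)$ ($y{\left(S,l \right)} = - 7 \cdot 2 S \left(10 + S\right) = - 14 S \left(10 + S\right)$)
$\frac{1}{-84253 + y{\left(120,Q{\left(U,7 \right)} \right)}} = \frac{1}{-84253 - 1680 \left(10 + 120\right)} = \frac{1}{-84253 - 1680 \cdot 130} = \frac{1}{-84253 - 218400} = \frac{1}{-302653} = - \frac{1}{302653}$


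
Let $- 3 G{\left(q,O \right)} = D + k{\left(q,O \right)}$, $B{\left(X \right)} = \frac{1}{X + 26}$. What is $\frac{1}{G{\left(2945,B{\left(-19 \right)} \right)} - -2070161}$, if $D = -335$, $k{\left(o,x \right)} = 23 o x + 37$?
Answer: $\frac{7}{14469244} \approx 4.8378 \cdot 10^{-7}$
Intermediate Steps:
$B{\left(X \right)} = \frac{1}{26 + X}$
$k{\left(o,x \right)} = 37 + 23 o x$ ($k{\left(o,x \right)} = 23 o x + 37 = 37 + 23 o x$)
$G{\left(q,O \right)} = \frac{298}{3} - \frac{23 O q}{3}$ ($G{\left(q,O \right)} = - \frac{-335 + \left(37 + 23 q O\right)}{3} = - \frac{-335 + \left(37 + 23 O q\right)}{3} = - \frac{-298 + 23 O q}{3} = \frac{298}{3} - \frac{23 O q}{3}$)
$\frac{1}{G{\left(2945,B{\left(-19 \right)} \right)} - -2070161} = \frac{1}{\left(\frac{298}{3} - \frac{23}{3} \frac{1}{26 - 19} \cdot 2945\right) - -2070161} = \frac{1}{\left(\frac{298}{3} - \frac{23}{3} \cdot \frac{1}{7} \cdot 2945\right) + \left(-2603145 + 4673306\right)} = \frac{1}{\left(\frac{298}{3} - \frac{23}{21} \cdot 2945\right) + 2070161} = \frac{1}{\left(\frac{298}{3} - \frac{67735}{21}\right) + 2070161} = \frac{1}{- \frac{21883}{7} + 2070161} = \frac{1}{\frac{14469244}{7}} = \frac{7}{14469244}$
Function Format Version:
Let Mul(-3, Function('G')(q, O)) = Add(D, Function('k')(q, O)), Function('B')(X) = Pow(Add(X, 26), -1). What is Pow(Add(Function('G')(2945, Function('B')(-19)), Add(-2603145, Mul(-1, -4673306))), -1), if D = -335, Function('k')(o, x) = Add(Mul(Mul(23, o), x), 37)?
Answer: Rational(7, 14469244) ≈ 4.8378e-7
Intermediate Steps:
Function('B')(X) = Pow(Add(26, X), -1)
Function('k')(o, x) = Add(37, Mul(23, o, x)) (Function('k')(o, x) = Add(Mul(23, o, x), 37) = Add(37, Mul(23, o, x)))
Function('G')(q, O) = Add(Rational(298, 3), Mul(Rational(-23, 3), O, q)) (Function('G')(q, O) = Mul(Rational(-1, 3), Add(-335, Add(37, Mul(23, q, O)))) = Mul(Rational(-1, 3), Add(-335, Add(37, Mul(23, O, q)))) = Mul(Rational(-1, 3), Add(-298, Mul(23, O, q))) = Add(Rational(298, 3), Mul(Rational(-23, 3), O, q)))
Pow(Add(Function('G')(2945, Function('B')(-19)), Add(-2603145, Mul(-1, -4673306))), -1) = Pow(Add(Add(Rational(298, 3), Mul(Rational(-23, 3), Pow(Add(26, -19), -1), 2945)), Add(-2603145, Mul(-1, -4673306))), -1) = Pow(Add(Add(Rational(298, 3), Mul(Rational(-23, 3), Pow(7, -1), 2945)), Add(-2603145, 4673306)), -1) = Pow(Add(Add(Rational(298, 3), Mul(Rational(-23, 3), Rational(1, 7), 2945)), 2070161), -1) = Pow(Add(Add(Rational(298, 3), Rational(-67735, 21)), 2070161), -1) = Pow(Add(Rational(-21883, 7), 2070161), -1) = Pow(Rational(14469244, 7), -1) = Rational(7, 14469244)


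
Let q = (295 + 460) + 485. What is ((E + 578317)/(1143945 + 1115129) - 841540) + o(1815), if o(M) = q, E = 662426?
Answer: -1898298641457/2259074 ≈ -8.4030e+5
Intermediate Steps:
q = 1240 (q = 755 + 485 = 1240)
o(M) = 1240
((E + 578317)/(1143945 + 1115129) - 841540) + o(1815) = ((662426 + 578317)/(1143945 + 1115129) - 841540) + 1240 = (1240743/2259074 - 841540) + 1240 = -1901099893217/2259074 + 1240 = -1898298641457/2259074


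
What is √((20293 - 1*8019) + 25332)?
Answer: √37606 ≈ 193.92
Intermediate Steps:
√((20293 - 1*8019) + 25332) = √((20293 - 8019) + 25332) = √(12274 + 25332) = √37606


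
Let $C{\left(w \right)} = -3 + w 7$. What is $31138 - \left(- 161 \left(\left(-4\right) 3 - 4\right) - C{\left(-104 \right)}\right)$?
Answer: $27831$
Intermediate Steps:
$C{\left(w \right)} = -3 + 7 w$
$31138 - \left(- 161 \left(\left(-4\right) 3 - 4\right) - C{\left(-104 \right)}\right) = 31138 - \left(- 161 \left(\left(-4\right) 3 - 4\right) - \left(-3 + 7 \left(-104\right)\right)\right) = 31138 - \left(- 161 \left(-12 - 4\right) - \left(-3 - 728\right)\right) = 31138 - \left(\left(-161\right) \left(-16\right) - -731\right) = 31138 - \left(2576 + 731\right) = 31138 - 3307 = 27831$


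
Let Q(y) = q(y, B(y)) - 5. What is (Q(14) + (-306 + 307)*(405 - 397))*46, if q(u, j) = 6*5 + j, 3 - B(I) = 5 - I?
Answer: 2070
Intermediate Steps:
B(I) = -2 + I (B(I) = 3 - (5 - I) = 3 + (-5 + I) = -2 + I)
q(u, j) = 30 + j
Q(y) = 23 + y (Q(y) = (30 + (-2 + y)) - 5 = (28 + y) - 5 = 23 + y)
(Q(14) + (-306 + 307)*(405 - 397))*46 = ((23 + 14) + (-306 + 307)*(405 - 397))*46 = (37 + 1*8)*46 = (37 + 8)*46 = 45*46 = 2070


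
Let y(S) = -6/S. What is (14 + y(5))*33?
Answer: 2112/5 ≈ 422.40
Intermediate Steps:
(14 + y(5))*33 = (14 - 6/5)*33 = (64/5)*33 = 2112/5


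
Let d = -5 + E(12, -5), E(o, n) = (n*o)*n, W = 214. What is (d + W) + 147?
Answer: 656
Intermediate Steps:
E(o, n) = o*n**2
d = 295 (d = -5 + 12*(-5)**2 = -5 + 12*25 = -5 + 300 = 295)
(d + W) + 147 = (295 + 214) + 147 = 509 + 147 = 656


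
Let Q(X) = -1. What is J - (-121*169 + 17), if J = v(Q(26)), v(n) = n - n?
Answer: 20432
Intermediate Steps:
v(n) = 0
J = 0
J - (-121*169 + 17) = 0 - (-121*169 + 17) = 0 - (-20449 + 17) = 0 - 1*(-20432) = 0 + 20432 = 20432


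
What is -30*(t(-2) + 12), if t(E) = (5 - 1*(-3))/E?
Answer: -240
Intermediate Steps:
t(E) = 8/E (t(E) = (5 + 3)/E = 8/E)
-30*(t(-2) + 12) = -30*(8/(-2) + 12) = -30*(8*(-1/2) + 12) = -30*(-4 + 12) = -30*8 = -240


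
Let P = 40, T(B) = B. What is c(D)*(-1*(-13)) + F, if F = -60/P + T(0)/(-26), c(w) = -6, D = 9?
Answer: -159/2 ≈ -79.500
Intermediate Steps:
F = -3/2 (F = -60/40 + 0/(-26) = -60*1/40 + 0*(-1/26) = -3/2 + 0 = -3/2 ≈ -1.5000)
c(D)*(-1*(-13)) + F = -(-6)*(-13) - 3/2 = -6*13 - 3/2 = -78 - 3/2 = -159/2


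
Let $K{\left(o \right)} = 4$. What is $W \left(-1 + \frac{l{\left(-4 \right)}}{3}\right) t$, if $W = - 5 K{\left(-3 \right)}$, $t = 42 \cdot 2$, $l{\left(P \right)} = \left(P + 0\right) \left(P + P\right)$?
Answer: $-16240$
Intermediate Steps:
$l{\left(P \right)} = 2 P^{2}$ ($l{\left(P \right)} = P 2 P = 2 P^{2}$)
$t = 84$
$W = -20$ ($W = \left(-5\right) 4 = -20$)
$W \left(-1 + \frac{l{\left(-4 \right)}}{3}\right) t = - 20 \left(-1 + \frac{2 \left(-4\right)^{2}}{3}\right) 84 = - 20 \left(-1 + 2 \cdot 16 \cdot \frac{1}{3}\right) 84 = - 20 \left(-1 + 32 \cdot \frac{1}{3}\right) 84 = - 20 \left(-1 + \frac{32}{3}\right) 84 = \left(-20\right) \frac{29}{3} \cdot 84 = \left(- \frac{580}{3}\right) 84 = -16240$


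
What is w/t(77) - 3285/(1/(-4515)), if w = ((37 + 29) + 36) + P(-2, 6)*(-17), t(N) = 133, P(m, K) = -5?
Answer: 1972626262/133 ≈ 1.4832e+7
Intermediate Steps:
w = 187 (w = ((37 + 29) + 36) - 5*(-17) = (66 + 36) + 85 = 102 + 85 = 187)
w/t(77) - 3285/(1/(-4515)) = 187/133 - 3285/(1/(-4515)) = 187*(1/133) - 3285/(-1/4515) = 187/133 - 3285*(-4515) = 187/133 + 14831775 = 1972626262/133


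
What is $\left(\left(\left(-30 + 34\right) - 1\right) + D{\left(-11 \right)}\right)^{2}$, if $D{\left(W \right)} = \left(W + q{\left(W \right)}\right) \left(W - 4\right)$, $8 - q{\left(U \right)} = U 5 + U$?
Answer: $887364$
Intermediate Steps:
$q{\left(U \right)} = 8 - 6 U$ ($q{\left(U \right)} = 8 - \left(U 5 + U\right) = 8 - \left(5 U + U\right) = 8 - 6 U$)
$D{\left(W \right)} = \left(-4 + W\right) \left(8 - 5 W\right)$ ($D{\left(W \right)} = \left(W - \left(-8 + 6 W\right)\right) \left(W - 4\right) = \left(8 - 5 W\right) \left(-4 + W\right) = \left(-4 + W\right) \left(8 - 5 W\right)$)
$\left(\left(\left(-30 + 34\right) - 1\right) + D{\left(-11 \right)}\right)^{2} = \left(\left(\left(-30 + 34\right) - 1\right) - \left(340 + 605\right)\right)^{2} = \left(\left(4 - 1\right) - 945\right)^{2} = \left(3 - 945\right)^{2} = \left(-942\right)^{2} = 887364$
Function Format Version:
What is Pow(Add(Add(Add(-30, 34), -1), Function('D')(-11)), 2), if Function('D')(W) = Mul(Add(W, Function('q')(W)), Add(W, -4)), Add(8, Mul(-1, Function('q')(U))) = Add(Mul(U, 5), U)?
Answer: 887364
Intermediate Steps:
Function('q')(U) = Add(8, Mul(-6, U)) (Function('q')(U) = Add(8, Mul(-1, Add(Mul(U, 5), U))) = Add(8, Mul(-1, Add(Mul(5, U), U))) = Add(8, Mul(-1, Mul(6, U))) = Add(8, Mul(-6, U)))
Function('D')(W) = Mul(Add(-4, W), Add(8, Mul(-5, W))) (Function('D')(W) = Mul(Add(W, Add(8, Mul(-6, W))), Add(W, -4)) = Mul(Add(8, Mul(-5, W)), Add(-4, W)) = Mul(Add(-4, W), Add(8, Mul(-5, W))))
Pow(Add(Add(Add(-30, 34), -1), Function('D')(-11)), 2) = Pow(Add(Add(Add(-30, 34), -1), Add(-32, Mul(-5, Pow(-11, 2)), Mul(28, -11))), 2) = Pow(Add(Add(4, -1), Add(-32, Mul(-5, 121), -308)), 2) = Pow(Add(3, Add(-32, -605, -308)), 2) = Pow(Add(3, -945), 2) = Pow(-942, 2) = 887364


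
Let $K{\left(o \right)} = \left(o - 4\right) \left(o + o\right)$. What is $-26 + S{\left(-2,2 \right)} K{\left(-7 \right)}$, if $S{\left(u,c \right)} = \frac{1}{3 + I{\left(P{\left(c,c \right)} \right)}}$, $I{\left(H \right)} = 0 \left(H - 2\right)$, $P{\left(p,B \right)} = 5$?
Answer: $\frac{76}{3} \approx 25.333$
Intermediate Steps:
$K{\left(o \right)} = 2 o \left(-4 + o\right)$ ($K{\left(o \right)} = \left(-4 + o\right) 2 o = 2 o \left(-4 + o\right)$)
$I{\left(H \right)} = 0$ ($I{\left(H \right)} = 0 \left(-2 + H\right) = 0$)
$S{\left(u,c \right)} = \frac{1}{3}$ ($S{\left(u,c \right)} = \frac{1}{3 + 0} = \frac{1}{3}$)
$-26 + S{\left(-2,2 \right)} K{\left(-7 \right)} = -26 + \frac{2 \left(-7\right) \left(-4 - 7\right)}{3} = -26 + \frac{2 \left(-7\right) \left(-11\right)}{3} = -26 + \frac{1}{3} \cdot 154 = -26 + \frac{154}{3} = \frac{76}{3}$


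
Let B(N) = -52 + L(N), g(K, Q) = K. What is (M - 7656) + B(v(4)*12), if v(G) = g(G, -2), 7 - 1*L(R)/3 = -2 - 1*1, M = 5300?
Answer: -2378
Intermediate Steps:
L(R) = 30 (L(R) = 21 - 3*(-2 - 1*1) = 21 - 3*(-2 - 1) = 21 - 3*(-3) = 21 + 9 = 30)
v(G) = G
B(N) = -22 (B(N) = -52 + 30 = -22)
(M - 7656) + B(v(4)*12) = (5300 - 7656) - 22 = -2356 - 22 = -2378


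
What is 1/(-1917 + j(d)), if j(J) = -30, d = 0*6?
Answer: -1/1947 ≈ -0.00051361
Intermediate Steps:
d = 0
1/(-1917 + j(d)) = 1/(-1917 - 30) = 1/(-1947) = -1/1947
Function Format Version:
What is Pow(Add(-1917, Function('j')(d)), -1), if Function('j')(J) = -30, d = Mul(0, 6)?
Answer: Rational(-1, 1947) ≈ -0.00051361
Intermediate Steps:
d = 0
Pow(Add(-1917, Function('j')(d)), -1) = Pow(Add(-1917, -30), -1) = Pow(-1947, -1) = Rational(-1, 1947)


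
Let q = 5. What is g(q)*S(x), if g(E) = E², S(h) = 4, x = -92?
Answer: 100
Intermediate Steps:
g(q)*S(x) = 5²*4 = 25*4 = 100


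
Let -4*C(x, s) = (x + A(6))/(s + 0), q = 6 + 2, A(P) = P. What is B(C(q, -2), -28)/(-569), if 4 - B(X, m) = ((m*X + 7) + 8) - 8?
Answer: -46/569 ≈ -0.080844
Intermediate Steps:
q = 8
C(x, s) = -(6 + x)/(4*s) (C(x, s) = -(x + 6)/(4*(s + 0)) = -(6 + x)/(4*s))
B(X, m) = -3 - X*m (B(X, m) = 4 - (((m*X + 7) + 8) - 8) = 4 - (((X*m + 7) + 8) - 8) = 4 - (((7 + X*m) + 8) - 8) = 4 - ((15 + X*m) - 8) = 4 - (7 + X*m) = 4 + (-7 - X*m) = -3 - X*m)
B(C(q, -2), -28)/(-569) = (-3 - 1*(¼)*(-6 - 1*8)/(-2)*(-28))/(-569) = (-3 - 1*(¼)*(-½)*(-6 - 8)*(-28))*(-1/569) = (-3 - 1*(¼)*(-½)*(-14)*(-28))*(-1/569) = (-3 - 1*7/4*(-28))*(-1/569) = (-3 + 49)*(-1/569) = 46*(-1/569) = -46/569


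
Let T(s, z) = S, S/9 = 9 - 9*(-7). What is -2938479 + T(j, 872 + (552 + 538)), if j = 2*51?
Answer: -2937831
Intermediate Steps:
j = 102
S = 648 (S = 9*(9 - 9*(-7)) = 9*(9 + 63) = 9*72 = 648)
T(s, z) = 648
-2938479 + T(j, 872 + (552 + 538)) = -2938479 + 648 = -2937831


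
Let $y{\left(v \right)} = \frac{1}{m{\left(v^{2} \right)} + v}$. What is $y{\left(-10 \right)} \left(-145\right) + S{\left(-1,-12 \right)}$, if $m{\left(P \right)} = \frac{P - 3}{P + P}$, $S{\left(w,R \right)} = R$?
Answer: $\frac{6164}{1903} \approx 3.2391$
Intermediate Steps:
$m{\left(P \right)} = \frac{-3 + P}{2 P}$
$y{\left(v \right)} = \frac{1}{v + \frac{-3 + v^{2}}{2 v^{2}}}$ ($y{\left(v \right)} = \frac{1}{\frac{-3 + v^{2}}{2 v^{2}} + v} = \frac{1}{v + \frac{-3 + v^{2}}{2 v^{2}}}$)
$y{\left(-10 \right)} \left(-145\right) + S{\left(-1,-12 \right)} = \frac{2 \left(-10\right)^{2}}{-3 + \left(-10\right)^{2} + 2 \left(-10\right)^{3}} \left(-145\right) - 12 = 2 \cdot 100 \frac{1}{-3 + 100 + 2 \left(-1000\right)} \left(-145\right) - 12 = 2 \cdot 100 \frac{1}{-3 + 100 - 2000} \left(-145\right) - 12 = 2 \cdot 100 \frac{1}{-1903} \left(-145\right) - 12 = 2 \cdot 100 \left(- \frac{1}{1903}\right) \left(-145\right) - 12 = \left(- \frac{200}{1903}\right) \left(-145\right) - 12 = \frac{29000}{1903} - 12 = \frac{6164}{1903}$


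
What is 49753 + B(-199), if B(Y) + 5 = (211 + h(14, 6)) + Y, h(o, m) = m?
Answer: 49766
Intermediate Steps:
B(Y) = 212 + Y (B(Y) = -5 + ((211 + 6) + Y) = -5 + (217 + Y) = 212 + Y)
49753 + B(-199) = 49753 + (212 - 199) = 49753 + 13 = 49766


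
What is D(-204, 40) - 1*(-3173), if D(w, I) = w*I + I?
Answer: -4947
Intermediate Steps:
D(w, I) = I + I*w (D(w, I) = I*w + I = I + I*w)
D(-204, 40) - 1*(-3173) = 40*(1 - 204) - 1*(-3173) = 40*(-203) + 3173 = -8120 + 3173 = -4947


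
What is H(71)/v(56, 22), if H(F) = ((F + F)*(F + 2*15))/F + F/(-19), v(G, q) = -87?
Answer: -3767/1653 ≈ -2.2789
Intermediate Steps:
H(F) = 60 + 37*F/19 (H(F) = ((2*F)*(F + 30))/F + F*(-1/19) = ((2*F)*(30 + F))/F - F/19 = (2*F*(30 + F))/F - F/19 = (60 + 2*F) - F/19 = 60 + 37*F/19)
H(71)/v(56, 22) = (60 + (37/19)*71)/(-87) = (60 + 2627/19)*(-1/87) = (3767/19)*(-1/87) = -3767/1653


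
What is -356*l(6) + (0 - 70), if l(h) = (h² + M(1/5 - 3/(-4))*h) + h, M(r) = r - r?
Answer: -15022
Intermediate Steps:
M(r) = 0
l(h) = h + h² (l(h) = (h² + 0*h) + h = (h² + 0) + h = h² + h = h + h²)
-356*l(6) + (0 - 70) = -2136*(1 + 6) + (0 - 70) = -2136*7 - 70 = -356*42 - 70 = -14952 - 70 = -15022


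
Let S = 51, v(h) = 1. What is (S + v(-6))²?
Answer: 2704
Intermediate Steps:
(S + v(-6))² = (51 + 1)² = 52² = 2704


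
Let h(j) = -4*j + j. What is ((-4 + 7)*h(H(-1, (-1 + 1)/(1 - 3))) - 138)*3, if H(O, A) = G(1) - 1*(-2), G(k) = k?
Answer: -495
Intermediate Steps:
H(O, A) = 3 (H(O, A) = 1 - 1*(-2) = 1 + 2 = 3)
h(j) = -3*j
((-4 + 7)*h(H(-1, (-1 + 1)/(1 - 3))) - 138)*3 = ((-4 + 7)*(-3*3) - 138)*3 = (3*(-9) - 138)*3 = (-27 - 138)*3 = -165*3 = -495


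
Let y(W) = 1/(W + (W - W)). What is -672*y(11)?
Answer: -672/11 ≈ -61.091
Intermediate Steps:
y(W) = 1/W (y(W) = 1/(W + 0) = 1/W)
-672*y(11) = -672/11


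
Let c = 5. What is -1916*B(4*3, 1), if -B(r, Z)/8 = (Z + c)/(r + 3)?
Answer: 30656/5 ≈ 6131.2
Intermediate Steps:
B(r, Z) = -8*(5 + Z)/(3 + r) (B(r, Z) = -8*(Z + 5)/(r + 3) = -8*(5 + Z)/(3 + r))
-1916*B(4*3, 1) = -15328*(-5 - 1*1)/(3 + 4*3) = -15328*(-5 - 1)/(3 + 12) = -15328*(-6)/15 = -1916*(-16/5) = 30656/5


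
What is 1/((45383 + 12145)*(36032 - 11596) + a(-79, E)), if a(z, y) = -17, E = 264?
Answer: 1/1405754191 ≈ 7.1136e-10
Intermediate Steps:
1/((45383 + 12145)*(36032 - 11596) + a(-79, E)) = 1/((45383 + 12145)*(36032 - 11596) - 17) = 1/(57528*24436 - 17) = 1/(1405754208 - 17) = 1/1405754191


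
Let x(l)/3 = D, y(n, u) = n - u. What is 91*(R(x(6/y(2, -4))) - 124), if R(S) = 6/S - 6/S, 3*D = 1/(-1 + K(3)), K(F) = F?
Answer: -11284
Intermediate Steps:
D = ⅙ (D = 1/(3*(-1 + 3)) = (⅓)/2 = (⅓)*(½) = ⅙ ≈ 0.16667)
x(l) = ½ (x(l) = 3*(⅙) = ½)
R(S) = 0
91*(R(x(6/y(2, -4))) - 124) = 91*(0 - 124) = 91*(-124) = -11284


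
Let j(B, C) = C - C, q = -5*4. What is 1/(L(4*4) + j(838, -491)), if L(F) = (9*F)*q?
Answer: -1/2880 ≈ -0.00034722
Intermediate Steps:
q = -20
L(F) = -180*F (L(F) = (9*F)*(-20) = -180*F)
j(B, C) = 0
1/(L(4*4) + j(838, -491)) = 1/(-720*4 + 0) = 1/(-180*16 + 0) = 1/(-2880 + 0) = 1/(-2880) = -1/2880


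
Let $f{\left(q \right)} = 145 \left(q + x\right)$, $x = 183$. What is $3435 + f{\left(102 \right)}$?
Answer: $44760$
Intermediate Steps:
$f{\left(q \right)} = 26535 + 145 q$ ($f{\left(q \right)} = 145 \left(q + 183\right) = 145 \left(183 + q\right) = 26535 + 145 q$)
$3435 + f{\left(102 \right)} = 3435 + \left(26535 + 145 \cdot 102\right) = 3435 + \left(26535 + 14790\right) = 3435 + 41325 = 44760$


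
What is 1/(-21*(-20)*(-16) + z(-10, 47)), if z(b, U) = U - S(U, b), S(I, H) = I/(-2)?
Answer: -2/13299 ≈ -0.00015039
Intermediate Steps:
S(I, H) = -I/2 (S(I, H) = I*(-½) = -I/2)
z(b, U) = 3*U/2 (z(b, U) = U - (-1)*U/2 = U + U/2 = 3*U/2)
1/(-21*(-20)*(-16) + z(-10, 47)) = 1/(-21*(-20)*(-16) + (3/2)*47) = 1/(420*(-16) + 141/2) = 1/(-6720 + 141/2) = 1/(-13299/2) = -2/13299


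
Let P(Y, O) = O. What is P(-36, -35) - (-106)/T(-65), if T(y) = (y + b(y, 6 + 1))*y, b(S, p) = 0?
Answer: -147769/4225 ≈ -34.975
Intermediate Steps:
T(y) = y**2 (T(y) = (y + 0)*y = y*y = y**2)
P(-36, -35) - (-106)/T(-65) = -35 - (-106)/((-65)**2) = -35 - (-106)/4225 = -35 - 1*(-106/4225) = -35 + 106/4225 = -147769/4225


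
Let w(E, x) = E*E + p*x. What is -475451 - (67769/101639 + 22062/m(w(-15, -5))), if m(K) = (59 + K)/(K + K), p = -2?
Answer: -2543548669352/4980311 ≈ -5.1072e+5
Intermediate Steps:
w(E, x) = E² - 2*x (w(E, x) = E*E - 2*x = E² - 2*x)
m(K) = (59 + K)/(2*K) (m(K) = (59 + K)/((2*K)) = (59 + K)*(1/(2*K)) = (59 + K)/(2*K))
-475451 - (67769/101639 + 22062/m(w(-15, -5))) = -475451 - (67769/101639 + 22062/(((59 + ((-15)² - 2*(-5)))/(2*((-15)² - 2*(-5)))))) = -475451 - (67769*(1/101639) + 22062/(((59 + (225 + 10))/(2*(225 + 10))))) = -475451 - (67769/101639 + 22062/(((½)*(59 + 235)/235))) = -475451 - (67769/101639 + 22062/(((½)*(1/235)*294))) = -475451 - (67769/101639 + 22062/(147/235)) = -475451 - (67769/101639 + 22062*(235/147)) = -475451 - (67769/101639 + 1728190/49) = -475451 - 1*175654824091/4980311 = -475451 - 175654824091/4980311 = -2543548669352/4980311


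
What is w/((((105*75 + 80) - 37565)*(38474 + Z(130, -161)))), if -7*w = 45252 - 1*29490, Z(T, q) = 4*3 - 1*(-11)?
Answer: 2627/1329878865 ≈ 1.9754e-6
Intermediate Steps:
Z(T, q) = 23 (Z(T, q) = 12 + 11 = 23)
w = -15762/7 (w = -(45252 - 1*29490)/7 = -(45252 - 29490)/7 = -⅐*15762 = -15762/7 ≈ -2251.7)
w/((((105*75 + 80) - 37565)*(38474 + Z(130, -161)))) = -15762*1/((38474 + 23)*((105*75 + 80) - 37565))/7 = -15762*1/(38497*((7875 + 80) - 37565))/7 = -15762*1/(38497*(7955 - 37565))/7 = -15762/(7*((-29610*38497))) = -15762/7/(-1139896170) = -15762/7*(-1/1139896170) = 2627/1329878865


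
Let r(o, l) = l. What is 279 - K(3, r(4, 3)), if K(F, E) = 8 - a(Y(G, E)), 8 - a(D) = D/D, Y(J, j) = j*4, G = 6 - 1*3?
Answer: 278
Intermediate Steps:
G = 3 (G = 6 - 3 = 3)
Y(J, j) = 4*j
a(D) = 7 (a(D) = 8 - D/D = 8 - 1*1 = 8 - 1 = 7)
K(F, E) = 1 (K(F, E) = 8 - 1*7 = 8 - 7 = 1)
279 - K(3, r(4, 3)) = 279 - 1*1 = 279 - 1 = 278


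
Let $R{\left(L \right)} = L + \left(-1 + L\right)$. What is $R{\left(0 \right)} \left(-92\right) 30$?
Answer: $2760$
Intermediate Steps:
$R{\left(L \right)} = -1 + 2 L$
$R{\left(0 \right)} \left(-92\right) 30 = \left(-1 + 2 \cdot 0\right) \left(-92\right) 30 = \left(-1 + 0\right) \left(-92\right) 30 = \left(-1\right) \left(-92\right) 30 = 92 \cdot 30 = 2760$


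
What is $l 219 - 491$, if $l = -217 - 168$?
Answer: $-84806$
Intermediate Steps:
$l = -385$ ($l = -217 - 168 = -385$)
$l 219 - 491 = \left(-385\right) 219 - 491 = -84315 - 491 = -84806$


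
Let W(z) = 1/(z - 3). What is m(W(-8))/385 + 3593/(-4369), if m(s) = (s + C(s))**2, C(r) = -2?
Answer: -165068704/203529865 ≈ -0.81103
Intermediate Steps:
W(z) = 1/(-3 + z)
m(s) = (-2 + s)**2 (m(s) = (s - 2)**2 = (-2 + s)**2)
m(W(-8))/385 + 3593/(-4369) = (-2 + 1/(-3 - 8))**2/385 + 3593/(-4369) = (-2 + 1/(-11))**2*(1/385) + 3593*(-1/4369) = (-2 - 1/11)**2*(1/385) - 3593/4369 = (-23/11)**2*(1/385) - 3593/4369 = (529/121)*(1/385) - 3593/4369 = 529/46585 - 3593/4369 = -165068704/203529865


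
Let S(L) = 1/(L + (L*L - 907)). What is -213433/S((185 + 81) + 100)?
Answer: -28475163695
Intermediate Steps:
S(L) = 1/(-907 + L + L**2) (S(L) = 1/(L + (L**2 - 907)) = 1/(L + (-907 + L**2)) = 1/(-907 + L + L**2))
-213433/S((185 + 81) + 100) = -(-172240431 + 213433*((185 + 81) + 100)**2 + 213433*(185 + 81)) = -(-115467253 + 213433*(266 + 100)**2) = -213433/(1/(-907 + 366 + 366**2)) = -213433/(1/(-907 + 366 + 133956)) = -213433/(1/133415) = -213433/1/133415 = -213433*133415 = -28475163695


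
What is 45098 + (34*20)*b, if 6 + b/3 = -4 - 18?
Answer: -12022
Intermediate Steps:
b = -84 (b = -18 + 3*(-4 - 18) = -18 + 3*(-22) = -18 - 66 = -84)
45098 + (34*20)*b = 45098 + (34*20)*(-84) = 45098 + 680*(-84) = 45098 - 57120 = -12022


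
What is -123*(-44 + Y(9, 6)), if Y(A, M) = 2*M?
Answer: 3936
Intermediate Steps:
-123*(-44 + Y(9, 6)) = -123*(-44 + 2*6) = -123*(-44 + 12) = -123*(-32) = 3936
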